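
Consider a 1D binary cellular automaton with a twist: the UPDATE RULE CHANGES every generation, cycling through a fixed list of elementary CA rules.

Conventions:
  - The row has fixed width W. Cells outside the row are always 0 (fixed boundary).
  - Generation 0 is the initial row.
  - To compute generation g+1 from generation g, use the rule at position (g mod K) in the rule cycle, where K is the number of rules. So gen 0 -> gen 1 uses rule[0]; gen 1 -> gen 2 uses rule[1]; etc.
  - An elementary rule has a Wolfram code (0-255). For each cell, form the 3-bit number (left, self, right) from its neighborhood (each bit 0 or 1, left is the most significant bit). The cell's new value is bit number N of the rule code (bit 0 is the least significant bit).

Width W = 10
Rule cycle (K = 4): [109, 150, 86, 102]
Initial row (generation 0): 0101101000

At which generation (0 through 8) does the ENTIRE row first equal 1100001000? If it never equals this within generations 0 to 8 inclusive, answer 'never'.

Gen 0: 0101101000
Gen 1 (rule 109): 0111111011
Gen 2 (rule 150): 1011110000
Gen 3 (rule 86): 1000011000
Gen 4 (rule 102): 1000101000
Gen 5 (rule 109): 1010111011
Gen 6 (rule 150): 1010010000
Gen 7 (rule 86): 1011111000
Gen 8 (rule 102): 1100001000

Answer: 8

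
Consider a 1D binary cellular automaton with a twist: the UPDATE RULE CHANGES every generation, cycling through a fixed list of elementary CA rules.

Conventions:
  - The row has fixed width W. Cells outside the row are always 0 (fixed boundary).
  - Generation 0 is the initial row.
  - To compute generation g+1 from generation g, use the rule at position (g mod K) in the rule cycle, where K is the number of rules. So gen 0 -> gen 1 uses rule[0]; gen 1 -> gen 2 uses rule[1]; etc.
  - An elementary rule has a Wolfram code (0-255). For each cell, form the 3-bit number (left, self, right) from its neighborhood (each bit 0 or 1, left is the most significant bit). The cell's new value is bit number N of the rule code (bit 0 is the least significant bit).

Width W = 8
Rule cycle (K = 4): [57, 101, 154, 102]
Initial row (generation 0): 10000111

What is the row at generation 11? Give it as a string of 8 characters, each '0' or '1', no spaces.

Gen 0: 10000111
Gen 1 (rule 57): 01110100
Gen 2 (rule 101): 00011101
Gen 3 (rule 154): 00111000
Gen 4 (rule 102): 01001000
Gen 5 (rule 57): 00100111
Gen 6 (rule 101): 10100001
Gen 7 (rule 154): 00010010
Gen 8 (rule 102): 00110110
Gen 9 (rule 57): 10101101
Gen 10 (rule 101): 11110111
Gen 11 (rule 154): 11100110

Answer: 11100110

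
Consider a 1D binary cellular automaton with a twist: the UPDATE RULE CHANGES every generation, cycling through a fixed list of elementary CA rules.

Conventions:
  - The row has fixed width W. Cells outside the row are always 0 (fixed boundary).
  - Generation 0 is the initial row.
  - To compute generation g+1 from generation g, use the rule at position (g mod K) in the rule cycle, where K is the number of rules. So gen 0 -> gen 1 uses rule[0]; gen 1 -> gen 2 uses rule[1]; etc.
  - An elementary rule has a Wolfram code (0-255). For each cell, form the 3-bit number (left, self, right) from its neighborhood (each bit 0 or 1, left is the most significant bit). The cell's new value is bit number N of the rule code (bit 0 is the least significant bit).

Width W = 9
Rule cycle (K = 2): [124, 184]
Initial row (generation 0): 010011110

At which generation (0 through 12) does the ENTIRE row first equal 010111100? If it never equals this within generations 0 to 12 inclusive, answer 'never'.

Answer: never

Derivation:
Gen 0: 010011110
Gen 1 (rule 124): 011010011
Gen 2 (rule 184): 010101010
Gen 3 (rule 124): 011111111
Gen 4 (rule 184): 011111110
Gen 5 (rule 124): 010000011
Gen 6 (rule 184): 001000010
Gen 7 (rule 124): 001100011
Gen 8 (rule 184): 001010010
Gen 9 (rule 124): 001111011
Gen 10 (rule 184): 001110110
Gen 11 (rule 124): 001011111
Gen 12 (rule 184): 000111110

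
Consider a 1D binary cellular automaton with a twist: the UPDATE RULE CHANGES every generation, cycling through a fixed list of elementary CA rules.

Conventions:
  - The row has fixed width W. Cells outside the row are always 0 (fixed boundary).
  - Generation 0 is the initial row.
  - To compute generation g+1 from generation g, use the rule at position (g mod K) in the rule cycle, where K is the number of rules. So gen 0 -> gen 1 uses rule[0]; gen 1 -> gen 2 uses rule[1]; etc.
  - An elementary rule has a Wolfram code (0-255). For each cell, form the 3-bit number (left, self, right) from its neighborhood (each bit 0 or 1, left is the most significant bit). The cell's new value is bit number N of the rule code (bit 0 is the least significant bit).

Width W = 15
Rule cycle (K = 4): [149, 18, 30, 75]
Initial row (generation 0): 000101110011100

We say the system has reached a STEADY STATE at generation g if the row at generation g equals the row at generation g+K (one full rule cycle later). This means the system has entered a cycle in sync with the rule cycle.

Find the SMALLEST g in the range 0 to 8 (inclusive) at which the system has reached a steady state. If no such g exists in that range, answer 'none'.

Answer: none

Derivation:
Gen 0: 000101110011100
Gen 1 (rule 149): 110100101001011
Gen 2 (rule 18): 000011000110000
Gen 3 (rule 30): 000110101101000
Gen 4 (rule 75): 111110001100011
Gen 5 (rule 149): 011101100011000
Gen 6 (rule 18): 100000010100100
Gen 7 (rule 30): 110000110111110
Gen 8 (rule 75): 110111110100010
Gen 9 (rule 149): 000011100111011
Gen 10 (rule 18): 000100011000000
Gen 11 (rule 30): 001110110100000
Gen 12 (rule 75): 111010110001111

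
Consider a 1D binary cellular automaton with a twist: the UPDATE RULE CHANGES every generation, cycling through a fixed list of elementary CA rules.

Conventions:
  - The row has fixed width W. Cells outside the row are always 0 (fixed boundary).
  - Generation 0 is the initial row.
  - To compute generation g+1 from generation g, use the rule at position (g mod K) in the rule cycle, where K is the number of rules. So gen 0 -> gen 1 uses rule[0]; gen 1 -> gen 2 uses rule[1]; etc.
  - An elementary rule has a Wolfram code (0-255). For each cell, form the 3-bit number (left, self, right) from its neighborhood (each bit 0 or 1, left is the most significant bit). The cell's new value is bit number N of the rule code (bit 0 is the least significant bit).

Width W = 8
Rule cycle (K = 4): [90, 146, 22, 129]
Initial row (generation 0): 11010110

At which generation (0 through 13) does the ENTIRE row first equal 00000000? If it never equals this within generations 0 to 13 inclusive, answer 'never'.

Gen 0: 11010110
Gen 1 (rule 90): 11000111
Gen 2 (rule 146): 00101010
Gen 3 (rule 22): 01101011
Gen 4 (rule 129): 00000000
Gen 5 (rule 90): 00000000
Gen 6 (rule 146): 00000000
Gen 7 (rule 22): 00000000
Gen 8 (rule 129): 11111111
Gen 9 (rule 90): 10000001
Gen 10 (rule 146): 01000010
Gen 11 (rule 22): 11100111
Gen 12 (rule 129): 01000010
Gen 13 (rule 90): 10100101

Answer: 4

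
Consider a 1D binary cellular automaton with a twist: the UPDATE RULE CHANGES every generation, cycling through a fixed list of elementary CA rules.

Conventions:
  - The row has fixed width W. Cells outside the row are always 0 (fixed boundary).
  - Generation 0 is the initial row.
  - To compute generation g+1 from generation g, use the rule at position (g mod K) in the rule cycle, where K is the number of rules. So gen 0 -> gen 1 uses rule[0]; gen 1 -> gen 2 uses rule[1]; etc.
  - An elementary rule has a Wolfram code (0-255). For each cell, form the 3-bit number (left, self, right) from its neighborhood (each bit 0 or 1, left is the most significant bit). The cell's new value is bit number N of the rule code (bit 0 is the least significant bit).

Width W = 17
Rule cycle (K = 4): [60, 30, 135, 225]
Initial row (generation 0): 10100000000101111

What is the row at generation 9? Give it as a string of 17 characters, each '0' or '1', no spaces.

Gen 0: 10100000000101111
Gen 1 (rule 60): 11110000000111000
Gen 2 (rule 30): 10001000001100100
Gen 3 (rule 135): 10111011110001101
Gen 4 (rule 225): 01011101110100110
Gen 5 (rule 60): 01110011001110101
Gen 6 (rule 30): 11001110111000101
Gen 7 (rule 135): 00010100010011101
Gen 8 (rule 225): 11001001000001110
Gen 9 (rule 60): 10101101100001001

Answer: 10101101100001001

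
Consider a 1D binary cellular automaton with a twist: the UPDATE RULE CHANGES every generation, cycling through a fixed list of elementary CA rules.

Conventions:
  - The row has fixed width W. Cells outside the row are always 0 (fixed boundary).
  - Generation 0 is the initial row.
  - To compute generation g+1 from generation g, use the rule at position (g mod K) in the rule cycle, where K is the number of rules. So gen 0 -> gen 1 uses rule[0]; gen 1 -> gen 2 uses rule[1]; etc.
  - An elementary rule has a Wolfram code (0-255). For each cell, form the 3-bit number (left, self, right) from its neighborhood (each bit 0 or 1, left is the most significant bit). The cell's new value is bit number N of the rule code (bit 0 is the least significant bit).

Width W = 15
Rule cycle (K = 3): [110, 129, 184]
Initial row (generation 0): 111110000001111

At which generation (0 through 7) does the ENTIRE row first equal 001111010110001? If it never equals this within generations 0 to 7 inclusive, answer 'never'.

Answer: never

Derivation:
Gen 0: 111110000001111
Gen 1 (rule 110): 100010000011001
Gen 2 (rule 129): 001000111000000
Gen 3 (rule 184): 000100110100000
Gen 4 (rule 110): 001101111100000
Gen 5 (rule 129): 100000111001111
Gen 6 (rule 184): 010000110101110
Gen 7 (rule 110): 110001111111010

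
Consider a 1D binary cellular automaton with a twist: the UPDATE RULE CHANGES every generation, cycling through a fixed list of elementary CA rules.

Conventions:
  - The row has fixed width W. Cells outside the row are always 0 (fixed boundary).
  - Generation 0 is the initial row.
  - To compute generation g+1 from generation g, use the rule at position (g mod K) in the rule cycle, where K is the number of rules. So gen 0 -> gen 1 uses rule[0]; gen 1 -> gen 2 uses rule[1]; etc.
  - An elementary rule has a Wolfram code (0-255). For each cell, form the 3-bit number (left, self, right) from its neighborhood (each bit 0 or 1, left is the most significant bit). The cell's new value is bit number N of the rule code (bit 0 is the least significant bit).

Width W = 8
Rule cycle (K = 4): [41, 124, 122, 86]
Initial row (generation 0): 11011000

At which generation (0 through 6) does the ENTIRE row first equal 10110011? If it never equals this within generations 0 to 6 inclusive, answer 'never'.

Gen 0: 11011000
Gen 1 (rule 41): 10110011
Gen 2 (rule 124): 11111011
Gen 3 (rule 122): 10001111
Gen 4 (rule 86): 11010001
Gen 5 (rule 41): 10100100
Gen 6 (rule 124): 11110110

Answer: 1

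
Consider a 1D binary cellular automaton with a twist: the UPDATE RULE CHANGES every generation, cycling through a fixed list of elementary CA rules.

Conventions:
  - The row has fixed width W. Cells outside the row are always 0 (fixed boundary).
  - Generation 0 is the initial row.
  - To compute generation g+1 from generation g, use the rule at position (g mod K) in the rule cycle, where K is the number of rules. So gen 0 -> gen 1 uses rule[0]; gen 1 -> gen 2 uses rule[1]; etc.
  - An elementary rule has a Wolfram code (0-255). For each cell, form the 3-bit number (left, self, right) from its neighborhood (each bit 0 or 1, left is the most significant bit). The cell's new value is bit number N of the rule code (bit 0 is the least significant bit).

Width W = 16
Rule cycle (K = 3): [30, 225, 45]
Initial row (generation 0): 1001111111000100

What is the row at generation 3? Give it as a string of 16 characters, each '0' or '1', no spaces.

Gen 0: 1001111111000100
Gen 1 (rule 30): 1111000000101110
Gen 2 (rule 225): 0111011110010110
Gen 3 (rule 45): 0100110000011100

Answer: 0100110000011100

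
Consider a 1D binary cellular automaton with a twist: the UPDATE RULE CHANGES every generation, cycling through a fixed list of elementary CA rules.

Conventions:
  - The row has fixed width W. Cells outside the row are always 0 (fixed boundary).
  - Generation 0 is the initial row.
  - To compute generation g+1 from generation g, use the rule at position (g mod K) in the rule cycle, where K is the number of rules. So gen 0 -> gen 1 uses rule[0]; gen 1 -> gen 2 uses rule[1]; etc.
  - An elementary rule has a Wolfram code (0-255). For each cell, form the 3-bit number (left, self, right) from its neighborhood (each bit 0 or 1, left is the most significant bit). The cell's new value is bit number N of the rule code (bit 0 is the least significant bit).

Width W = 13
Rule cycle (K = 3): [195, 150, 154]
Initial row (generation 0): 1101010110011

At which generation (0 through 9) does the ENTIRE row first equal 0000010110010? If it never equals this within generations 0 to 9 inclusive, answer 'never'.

Gen 0: 1101010110011
Gen 1 (rule 195): 0100000010101
Gen 2 (rule 150): 1110000110101
Gen 3 (rule 154): 1101001100000
Gen 4 (rule 195): 0100010101111
Gen 5 (rule 150): 1110110100110
Gen 6 (rule 154): 1100100011101
Gen 7 (rule 195): 0101001101100
Gen 8 (rule 150): 1101110000010
Gen 9 (rule 154): 1001101000101

Answer: never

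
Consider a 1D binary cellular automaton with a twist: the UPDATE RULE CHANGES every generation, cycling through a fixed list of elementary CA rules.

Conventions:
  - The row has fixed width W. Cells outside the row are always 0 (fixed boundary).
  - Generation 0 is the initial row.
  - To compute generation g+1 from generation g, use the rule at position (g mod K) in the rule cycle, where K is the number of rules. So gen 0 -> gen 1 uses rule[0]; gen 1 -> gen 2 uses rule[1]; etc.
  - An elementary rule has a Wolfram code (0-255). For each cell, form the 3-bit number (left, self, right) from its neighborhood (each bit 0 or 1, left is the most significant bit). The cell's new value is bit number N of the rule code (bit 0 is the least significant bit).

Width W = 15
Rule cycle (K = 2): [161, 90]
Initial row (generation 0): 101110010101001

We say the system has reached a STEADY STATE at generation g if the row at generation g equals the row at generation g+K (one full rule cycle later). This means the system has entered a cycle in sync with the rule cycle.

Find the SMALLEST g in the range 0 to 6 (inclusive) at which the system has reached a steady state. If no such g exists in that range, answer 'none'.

Gen 0: 101110010101001
Gen 1 (rule 161): 010100001010000
Gen 2 (rule 90): 100010010001000
Gen 3 (rule 161): 001000000100011
Gen 4 (rule 90): 010100001010111
Gen 5 (rule 161): 001001100101010
Gen 6 (rule 90): 010111111000001
Gen 7 (rule 161): 001011110011100
Gen 8 (rule 90): 010010011110110

Answer: none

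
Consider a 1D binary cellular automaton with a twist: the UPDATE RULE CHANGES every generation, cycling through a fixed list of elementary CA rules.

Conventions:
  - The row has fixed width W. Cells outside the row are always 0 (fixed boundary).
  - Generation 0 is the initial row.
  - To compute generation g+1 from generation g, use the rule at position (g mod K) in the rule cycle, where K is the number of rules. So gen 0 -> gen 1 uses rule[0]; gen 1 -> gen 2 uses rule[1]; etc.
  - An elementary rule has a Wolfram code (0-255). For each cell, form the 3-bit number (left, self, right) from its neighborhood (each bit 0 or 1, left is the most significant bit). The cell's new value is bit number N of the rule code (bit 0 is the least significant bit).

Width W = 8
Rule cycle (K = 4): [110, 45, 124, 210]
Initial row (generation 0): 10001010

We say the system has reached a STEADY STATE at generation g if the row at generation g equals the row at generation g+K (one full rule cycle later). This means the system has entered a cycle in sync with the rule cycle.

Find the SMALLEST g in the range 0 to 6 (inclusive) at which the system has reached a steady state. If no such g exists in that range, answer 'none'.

Answer: none

Derivation:
Gen 0: 10001010
Gen 1 (rule 110): 10011110
Gen 2 (rule 45): 10010000
Gen 3 (rule 124): 11011000
Gen 4 (rule 210): 01001100
Gen 5 (rule 110): 11011100
Gen 6 (rule 45): 10110001
Gen 7 (rule 124): 11111001
Gen 8 (rule 210): 01111110
Gen 9 (rule 110): 11000010
Gen 10 (rule 45): 10011010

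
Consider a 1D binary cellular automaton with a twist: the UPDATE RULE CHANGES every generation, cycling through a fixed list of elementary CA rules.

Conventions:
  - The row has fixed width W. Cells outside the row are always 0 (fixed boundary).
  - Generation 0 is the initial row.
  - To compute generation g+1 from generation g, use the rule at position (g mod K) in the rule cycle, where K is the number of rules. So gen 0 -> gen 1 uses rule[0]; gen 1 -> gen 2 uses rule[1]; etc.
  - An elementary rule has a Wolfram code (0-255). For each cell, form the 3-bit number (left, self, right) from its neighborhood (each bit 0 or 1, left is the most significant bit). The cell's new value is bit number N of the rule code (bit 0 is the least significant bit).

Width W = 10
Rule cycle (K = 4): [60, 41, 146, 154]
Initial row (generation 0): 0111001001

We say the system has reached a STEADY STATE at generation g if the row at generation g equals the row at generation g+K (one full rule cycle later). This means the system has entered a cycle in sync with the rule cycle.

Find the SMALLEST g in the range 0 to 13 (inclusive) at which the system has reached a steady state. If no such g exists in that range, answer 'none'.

Gen 0: 0111001001
Gen 1 (rule 60): 0100101101
Gen 2 (rule 41): 0000011010
Gen 3 (rule 146): 0000100001
Gen 4 (rule 154): 0001010010
Gen 5 (rule 60): 0001111011
Gen 6 (rule 41): 1101000110
Gen 7 (rule 146): 0000101001
Gen 8 (rule 154): 0001000110
Gen 9 (rule 60): 0001100101
Gen 10 (rule 41): 1101000010
Gen 11 (rule 146): 0000100101
Gen 12 (rule 154): 0001011000
Gen 13 (rule 60): 0001110100
Gen 14 (rule 41): 1101001001
Gen 15 (rule 146): 0000110110
Gen 16 (rule 154): 0001100101
Gen 17 (rule 60): 0001010111

Answer: none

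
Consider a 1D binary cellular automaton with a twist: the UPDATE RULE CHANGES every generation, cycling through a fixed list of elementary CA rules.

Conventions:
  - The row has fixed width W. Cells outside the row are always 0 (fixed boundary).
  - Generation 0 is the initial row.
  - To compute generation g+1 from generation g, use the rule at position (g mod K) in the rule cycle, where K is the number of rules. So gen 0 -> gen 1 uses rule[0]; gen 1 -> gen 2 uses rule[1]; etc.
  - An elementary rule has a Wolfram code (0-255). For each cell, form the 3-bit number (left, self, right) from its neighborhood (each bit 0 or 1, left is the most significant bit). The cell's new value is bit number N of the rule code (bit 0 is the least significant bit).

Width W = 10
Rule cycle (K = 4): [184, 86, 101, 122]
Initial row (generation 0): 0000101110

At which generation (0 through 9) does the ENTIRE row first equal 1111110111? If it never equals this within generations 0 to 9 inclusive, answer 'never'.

Answer: never

Derivation:
Gen 0: 0000101110
Gen 1 (rule 184): 0000011101
Gen 2 (rule 86): 0000100101
Gen 3 (rule 101): 1110100111
Gen 4 (rule 122): 1011011101
Gen 5 (rule 184): 0110111010
Gen 6 (rule 86): 1010001011
Gen 7 (rule 101): 1110101101
Gen 8 (rule 122): 1011011110
Gen 9 (rule 184): 0110111101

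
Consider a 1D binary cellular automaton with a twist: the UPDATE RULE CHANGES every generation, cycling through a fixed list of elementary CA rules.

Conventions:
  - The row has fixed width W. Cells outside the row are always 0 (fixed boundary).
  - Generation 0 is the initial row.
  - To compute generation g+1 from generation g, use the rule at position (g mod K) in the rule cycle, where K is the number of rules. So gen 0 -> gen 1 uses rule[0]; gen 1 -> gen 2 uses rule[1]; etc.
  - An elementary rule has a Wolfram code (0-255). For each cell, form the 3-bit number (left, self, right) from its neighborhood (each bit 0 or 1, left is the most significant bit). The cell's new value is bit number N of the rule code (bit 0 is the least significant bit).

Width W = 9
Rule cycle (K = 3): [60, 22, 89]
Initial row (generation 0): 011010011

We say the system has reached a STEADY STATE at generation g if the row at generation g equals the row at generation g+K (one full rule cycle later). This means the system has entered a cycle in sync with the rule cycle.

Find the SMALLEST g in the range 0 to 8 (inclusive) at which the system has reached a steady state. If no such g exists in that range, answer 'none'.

Gen 0: 011010011
Gen 1 (rule 60): 010111010
Gen 2 (rule 22): 110000011
Gen 3 (rule 89): 111111011
Gen 4 (rule 60): 100000110
Gen 5 (rule 22): 110001001
Gen 6 (rule 89): 111100100
Gen 7 (rule 60): 100010110
Gen 8 (rule 22): 110110001
Gen 9 (rule 89): 110111100
Gen 10 (rule 60): 101100010
Gen 11 (rule 22): 100010111

Answer: none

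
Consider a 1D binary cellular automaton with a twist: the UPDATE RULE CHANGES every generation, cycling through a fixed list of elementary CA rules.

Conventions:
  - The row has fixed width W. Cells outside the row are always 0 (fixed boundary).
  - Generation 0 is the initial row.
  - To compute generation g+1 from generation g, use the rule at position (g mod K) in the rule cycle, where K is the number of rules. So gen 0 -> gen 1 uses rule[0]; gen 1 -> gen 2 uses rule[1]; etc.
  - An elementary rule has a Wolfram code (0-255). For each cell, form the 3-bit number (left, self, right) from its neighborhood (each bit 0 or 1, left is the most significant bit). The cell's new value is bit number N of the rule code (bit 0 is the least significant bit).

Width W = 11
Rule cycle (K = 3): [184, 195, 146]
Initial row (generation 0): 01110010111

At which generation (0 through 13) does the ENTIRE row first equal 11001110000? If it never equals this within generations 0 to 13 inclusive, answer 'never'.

Gen 0: 01110010111
Gen 1 (rule 184): 01101001110
Gen 2 (rule 195): 10100010110
Gen 3 (rule 146): 00010100001
Gen 4 (rule 184): 00001010000
Gen 5 (rule 195): 11110000111
Gen 6 (rule 146): 01101001010
Gen 7 (rule 184): 01010100101
Gen 8 (rule 195): 10000001000
Gen 9 (rule 146): 01000010100
Gen 10 (rule 184): 00100001010
Gen 11 (rule 195): 11001110000
Gen 12 (rule 146): 00110101000
Gen 13 (rule 184): 00101010100

Answer: 11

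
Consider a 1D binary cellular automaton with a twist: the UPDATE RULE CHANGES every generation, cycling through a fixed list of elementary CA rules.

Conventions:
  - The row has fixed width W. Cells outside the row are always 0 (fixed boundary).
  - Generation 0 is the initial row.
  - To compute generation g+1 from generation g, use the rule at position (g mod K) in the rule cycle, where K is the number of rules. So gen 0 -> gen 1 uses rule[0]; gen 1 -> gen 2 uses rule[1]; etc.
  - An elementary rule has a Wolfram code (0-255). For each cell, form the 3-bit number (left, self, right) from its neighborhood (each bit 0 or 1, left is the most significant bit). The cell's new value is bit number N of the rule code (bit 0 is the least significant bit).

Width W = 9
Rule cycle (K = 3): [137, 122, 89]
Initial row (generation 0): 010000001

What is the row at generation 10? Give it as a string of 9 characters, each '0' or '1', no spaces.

Gen 0: 010000001
Gen 1 (rule 137): 000111100
Gen 2 (rule 122): 001100110
Gen 3 (rule 89): 101110111
Gen 4 (rule 137): 001100110
Gen 5 (rule 122): 011111111
Gen 6 (rule 89): 010000001
Gen 7 (rule 137): 000111100
Gen 8 (rule 122): 001100110
Gen 9 (rule 89): 101110111
Gen 10 (rule 137): 001100110

Answer: 001100110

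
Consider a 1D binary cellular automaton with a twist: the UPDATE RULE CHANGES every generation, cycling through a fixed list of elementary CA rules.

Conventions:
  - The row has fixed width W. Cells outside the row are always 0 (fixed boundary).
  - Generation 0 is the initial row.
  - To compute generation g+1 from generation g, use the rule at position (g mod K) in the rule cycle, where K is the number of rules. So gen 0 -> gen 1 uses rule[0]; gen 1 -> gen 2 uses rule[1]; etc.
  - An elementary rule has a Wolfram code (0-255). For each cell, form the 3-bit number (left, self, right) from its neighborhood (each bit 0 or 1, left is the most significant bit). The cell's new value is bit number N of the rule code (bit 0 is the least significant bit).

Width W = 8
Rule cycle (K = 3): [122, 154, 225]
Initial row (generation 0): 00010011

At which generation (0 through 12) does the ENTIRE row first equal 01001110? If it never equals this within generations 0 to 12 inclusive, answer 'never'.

Gen 0: 00010011
Gen 1 (rule 122): 00101111
Gen 2 (rule 154): 01001110
Gen 3 (rule 225): 00000110
Gen 4 (rule 122): 00001111
Gen 5 (rule 154): 00011110
Gen 6 (rule 225): 11001110
Gen 7 (rule 122): 11111011
Gen 8 (rule 154): 11110010
Gen 9 (rule 225): 01110000
Gen 10 (rule 122): 11011000
Gen 11 (rule 154): 10010100
Gen 12 (rule 225): 00001001

Answer: 2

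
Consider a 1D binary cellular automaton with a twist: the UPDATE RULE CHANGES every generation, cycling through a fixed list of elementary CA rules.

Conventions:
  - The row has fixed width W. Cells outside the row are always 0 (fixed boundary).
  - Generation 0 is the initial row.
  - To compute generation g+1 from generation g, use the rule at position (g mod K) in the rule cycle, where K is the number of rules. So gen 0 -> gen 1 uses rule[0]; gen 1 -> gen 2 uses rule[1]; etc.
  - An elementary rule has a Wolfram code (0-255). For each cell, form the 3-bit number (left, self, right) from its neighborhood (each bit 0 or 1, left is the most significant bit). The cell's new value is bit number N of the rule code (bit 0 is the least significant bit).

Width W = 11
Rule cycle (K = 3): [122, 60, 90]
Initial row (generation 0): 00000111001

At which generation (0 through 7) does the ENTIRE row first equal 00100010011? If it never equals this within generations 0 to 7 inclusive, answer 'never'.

Gen 0: 00000111001
Gen 1 (rule 122): 00001101110
Gen 2 (rule 60): 00001011001
Gen 3 (rule 90): 00010011110
Gen 4 (rule 122): 00101110011
Gen 5 (rule 60): 00111001010
Gen 6 (rule 90): 01101110001
Gen 7 (rule 122): 11111011010

Answer: never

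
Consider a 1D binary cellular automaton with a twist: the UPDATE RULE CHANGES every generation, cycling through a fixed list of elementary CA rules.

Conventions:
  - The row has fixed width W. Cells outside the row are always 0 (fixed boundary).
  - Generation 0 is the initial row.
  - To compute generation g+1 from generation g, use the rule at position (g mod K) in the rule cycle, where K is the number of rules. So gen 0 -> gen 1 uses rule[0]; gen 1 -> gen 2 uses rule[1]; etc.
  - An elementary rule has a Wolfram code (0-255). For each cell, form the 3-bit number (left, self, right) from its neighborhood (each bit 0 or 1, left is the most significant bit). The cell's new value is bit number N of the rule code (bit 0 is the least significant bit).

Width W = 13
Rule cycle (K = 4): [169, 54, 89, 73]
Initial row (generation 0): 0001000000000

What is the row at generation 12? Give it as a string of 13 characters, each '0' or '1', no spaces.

Answer: 1010001010011

Derivation:
Gen 0: 0001000000000
Gen 1 (rule 169): 1100011111111
Gen 2 (rule 54): 0010100000000
Gen 3 (rule 89): 1000011111111
Gen 4 (rule 73): 0011010000001
Gen 5 (rule 169): 1010100111100
Gen 6 (rule 54): 1111111000010
Gen 7 (rule 89): 1000001111001
Gen 8 (rule 73): 0011101001000
Gen 9 (rule 169): 1011010000011
Gen 10 (rule 54): 1100111000100
Gen 11 (rule 89): 1110101110011
Gen 12 (rule 73): 1010001010011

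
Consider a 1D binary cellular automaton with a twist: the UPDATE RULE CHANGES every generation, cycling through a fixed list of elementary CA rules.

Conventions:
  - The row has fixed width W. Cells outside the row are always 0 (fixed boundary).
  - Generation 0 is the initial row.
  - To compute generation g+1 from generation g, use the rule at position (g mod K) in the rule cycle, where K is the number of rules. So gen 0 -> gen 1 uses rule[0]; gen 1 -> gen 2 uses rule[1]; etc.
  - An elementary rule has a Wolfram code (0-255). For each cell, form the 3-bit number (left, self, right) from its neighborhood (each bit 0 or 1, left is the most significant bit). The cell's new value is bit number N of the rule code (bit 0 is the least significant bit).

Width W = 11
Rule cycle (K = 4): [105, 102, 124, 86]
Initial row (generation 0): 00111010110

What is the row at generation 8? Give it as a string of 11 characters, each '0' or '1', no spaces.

Answer: 11100011000

Derivation:
Gen 0: 00111010110
Gen 1 (rule 105): 10101101110
Gen 2 (rule 102): 11110110010
Gen 3 (rule 124): 10011111011
Gen 4 (rule 86): 11100001001
Gen 5 (rule 105): 10101100000
Gen 6 (rule 102): 11110100000
Gen 7 (rule 124): 10011110000
Gen 8 (rule 86): 11100011000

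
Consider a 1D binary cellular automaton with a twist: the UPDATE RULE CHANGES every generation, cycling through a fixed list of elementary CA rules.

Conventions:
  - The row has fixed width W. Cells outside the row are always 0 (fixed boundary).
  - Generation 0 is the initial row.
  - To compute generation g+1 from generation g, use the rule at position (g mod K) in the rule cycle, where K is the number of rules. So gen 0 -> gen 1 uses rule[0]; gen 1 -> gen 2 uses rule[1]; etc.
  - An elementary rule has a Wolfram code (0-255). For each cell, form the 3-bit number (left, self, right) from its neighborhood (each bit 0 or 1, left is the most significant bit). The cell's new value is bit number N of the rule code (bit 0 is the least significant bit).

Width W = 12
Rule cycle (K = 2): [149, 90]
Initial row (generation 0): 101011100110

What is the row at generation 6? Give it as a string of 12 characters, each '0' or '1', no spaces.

Gen 0: 101011100110
Gen 1 (rule 149): 101001010001
Gen 2 (rule 90): 000110001010
Gen 3 (rule 149): 110001101011
Gen 4 (rule 90): 111011100011
Gen 5 (rule 149): 010001011000
Gen 6 (rule 90): 101010011100

Answer: 101010011100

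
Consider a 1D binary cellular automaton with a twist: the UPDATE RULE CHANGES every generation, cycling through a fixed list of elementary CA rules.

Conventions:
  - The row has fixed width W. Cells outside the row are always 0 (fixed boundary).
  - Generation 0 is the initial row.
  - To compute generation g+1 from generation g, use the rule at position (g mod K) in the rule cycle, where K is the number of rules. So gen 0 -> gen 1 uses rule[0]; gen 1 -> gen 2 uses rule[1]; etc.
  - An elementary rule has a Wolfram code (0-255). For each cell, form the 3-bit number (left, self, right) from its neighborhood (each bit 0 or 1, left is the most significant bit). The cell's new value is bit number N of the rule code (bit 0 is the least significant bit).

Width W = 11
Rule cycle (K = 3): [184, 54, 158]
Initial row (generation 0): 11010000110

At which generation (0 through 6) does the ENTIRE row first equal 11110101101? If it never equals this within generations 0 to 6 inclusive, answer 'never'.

Gen 0: 11010000110
Gen 1 (rule 184): 10101000101
Gen 2 (rule 54): 11111101111
Gen 3 (rule 158): 11111001110
Gen 4 (rule 184): 11110101101
Gen 5 (rule 54): 00001110011
Gen 6 (rule 158): 00011101110

Answer: 4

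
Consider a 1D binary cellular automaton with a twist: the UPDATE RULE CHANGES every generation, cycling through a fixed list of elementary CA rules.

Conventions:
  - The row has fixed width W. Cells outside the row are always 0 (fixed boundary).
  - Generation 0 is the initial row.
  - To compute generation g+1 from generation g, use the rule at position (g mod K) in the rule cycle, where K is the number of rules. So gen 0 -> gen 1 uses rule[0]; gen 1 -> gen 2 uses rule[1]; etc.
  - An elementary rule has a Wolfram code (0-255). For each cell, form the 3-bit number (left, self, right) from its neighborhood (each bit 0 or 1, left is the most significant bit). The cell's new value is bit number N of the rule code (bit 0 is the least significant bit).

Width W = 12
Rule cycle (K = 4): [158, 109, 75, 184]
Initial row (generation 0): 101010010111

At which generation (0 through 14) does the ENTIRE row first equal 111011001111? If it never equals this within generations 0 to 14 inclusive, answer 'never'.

Gen 0: 101010010111
Gen 1 (rule 158): 101011110110
Gen 2 (rule 109): 111110011110
Gen 3 (rule 75): 100010110010
Gen 4 (rule 184): 010001101001
Gen 5 (rule 158): 111011001111
Gen 6 (rule 109): 101111001001
Gen 7 (rule 75): 001001010010
Gen 8 (rule 184): 000100101001
Gen 9 (rule 158): 001111101111
Gen 10 (rule 109): 101000111001
Gen 11 (rule 75): 000011101010
Gen 12 (rule 184): 000011010101
Gen 13 (rule 158): 000110010101
Gen 14 (rule 109): 110110011111

Answer: 5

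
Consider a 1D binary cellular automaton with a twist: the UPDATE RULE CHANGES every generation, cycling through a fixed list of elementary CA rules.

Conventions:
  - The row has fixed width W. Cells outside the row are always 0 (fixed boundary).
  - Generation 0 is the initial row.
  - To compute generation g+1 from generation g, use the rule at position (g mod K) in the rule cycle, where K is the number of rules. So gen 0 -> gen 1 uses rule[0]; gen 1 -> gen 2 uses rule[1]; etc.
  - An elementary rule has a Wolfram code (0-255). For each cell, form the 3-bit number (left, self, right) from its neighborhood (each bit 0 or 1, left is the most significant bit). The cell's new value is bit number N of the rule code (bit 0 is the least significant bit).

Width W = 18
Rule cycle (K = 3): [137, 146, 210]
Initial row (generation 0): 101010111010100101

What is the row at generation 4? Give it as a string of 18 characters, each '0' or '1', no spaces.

Answer: 111000100001111111

Derivation:
Gen 0: 101010111010100101
Gen 1 (rule 137): 000000110000000000
Gen 2 (rule 146): 000001001000000000
Gen 3 (rule 210): 000010110100000000
Gen 4 (rule 137): 111000100001111111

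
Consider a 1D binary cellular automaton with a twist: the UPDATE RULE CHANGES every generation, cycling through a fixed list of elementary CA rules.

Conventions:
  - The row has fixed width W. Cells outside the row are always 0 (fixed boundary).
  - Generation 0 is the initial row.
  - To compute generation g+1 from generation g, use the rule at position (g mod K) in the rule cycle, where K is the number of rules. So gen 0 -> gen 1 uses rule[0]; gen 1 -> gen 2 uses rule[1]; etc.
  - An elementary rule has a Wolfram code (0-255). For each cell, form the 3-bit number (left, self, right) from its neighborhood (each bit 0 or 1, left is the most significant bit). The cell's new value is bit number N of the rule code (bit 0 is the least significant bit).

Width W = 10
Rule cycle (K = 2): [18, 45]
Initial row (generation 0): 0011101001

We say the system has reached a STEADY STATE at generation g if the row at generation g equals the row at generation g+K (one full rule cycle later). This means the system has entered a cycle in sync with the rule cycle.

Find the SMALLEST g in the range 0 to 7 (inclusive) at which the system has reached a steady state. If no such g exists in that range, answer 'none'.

Gen 0: 0011101001
Gen 1 (rule 18): 0100000110
Gen 2 (rule 45): 0101110100
Gen 3 (rule 18): 1000000010
Gen 4 (rule 45): 1011111010
Gen 5 (rule 18): 0000000001
Gen 6 (rule 45): 1111111101
Gen 7 (rule 18): 0000000000
Gen 8 (rule 45): 1111111111
Gen 9 (rule 18): 0000000000

Answer: 7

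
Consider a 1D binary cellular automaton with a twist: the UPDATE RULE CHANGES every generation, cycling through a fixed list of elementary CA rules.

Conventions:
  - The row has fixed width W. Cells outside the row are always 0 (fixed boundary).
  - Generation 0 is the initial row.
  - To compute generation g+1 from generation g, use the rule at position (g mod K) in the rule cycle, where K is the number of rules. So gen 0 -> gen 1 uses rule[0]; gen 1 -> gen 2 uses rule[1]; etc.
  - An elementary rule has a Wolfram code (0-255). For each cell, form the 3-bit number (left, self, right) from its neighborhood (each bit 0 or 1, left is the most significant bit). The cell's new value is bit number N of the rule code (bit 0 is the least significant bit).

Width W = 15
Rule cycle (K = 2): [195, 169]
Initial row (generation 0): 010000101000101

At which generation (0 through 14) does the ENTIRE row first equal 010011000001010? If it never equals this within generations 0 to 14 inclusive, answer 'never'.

Answer: 14

Derivation:
Gen 0: 010000101000101
Gen 1 (rule 195): 100111000011000
Gen 2 (rule 169): 000110011010011
Gen 3 (rule 195): 111010101000101
Gen 4 (rule 169): 110101010010010
Gen 5 (rule 195): 010000000100100
Gen 6 (rule 169): 000111110000001
Gen 7 (rule 195): 111011110111110
Gen 8 (rule 169): 110111101111100
Gen 9 (rule 195): 010011100111101
Gen 10 (rule 169): 000011000111010
Gen 11 (rule 195): 111101011011000
Gen 12 (rule 169): 111010110110011
Gen 13 (rule 195): 011000010010101
Gen 14 (rule 169): 010011000001010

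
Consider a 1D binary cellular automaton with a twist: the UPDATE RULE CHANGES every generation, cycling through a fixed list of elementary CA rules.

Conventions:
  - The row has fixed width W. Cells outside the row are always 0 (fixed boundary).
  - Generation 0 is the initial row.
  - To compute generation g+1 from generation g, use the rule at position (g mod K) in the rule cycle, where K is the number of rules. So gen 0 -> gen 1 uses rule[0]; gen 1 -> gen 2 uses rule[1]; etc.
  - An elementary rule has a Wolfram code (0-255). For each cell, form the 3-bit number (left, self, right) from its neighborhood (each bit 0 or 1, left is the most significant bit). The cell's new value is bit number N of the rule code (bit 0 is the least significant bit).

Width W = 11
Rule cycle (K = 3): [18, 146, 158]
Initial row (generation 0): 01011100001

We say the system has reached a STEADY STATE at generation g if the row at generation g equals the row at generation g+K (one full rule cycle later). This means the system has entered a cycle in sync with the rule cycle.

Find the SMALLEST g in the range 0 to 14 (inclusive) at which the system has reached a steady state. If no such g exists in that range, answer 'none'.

Answer: 13

Derivation:
Gen 0: 01011100001
Gen 1 (rule 18): 10000010010
Gen 2 (rule 146): 01000101101
Gen 3 (rule 158): 11101101001
Gen 4 (rule 18): 00000000110
Gen 5 (rule 146): 00000001001
Gen 6 (rule 158): 00000011111
Gen 7 (rule 18): 00000100000
Gen 8 (rule 146): 00001010000
Gen 9 (rule 158): 00011011000
Gen 10 (rule 18): 00100000100
Gen 11 (rule 146): 01010001010
Gen 12 (rule 158): 11011011011
Gen 13 (rule 18): 00000000000
Gen 14 (rule 146): 00000000000
Gen 15 (rule 158): 00000000000
Gen 16 (rule 18): 00000000000
Gen 17 (rule 146): 00000000000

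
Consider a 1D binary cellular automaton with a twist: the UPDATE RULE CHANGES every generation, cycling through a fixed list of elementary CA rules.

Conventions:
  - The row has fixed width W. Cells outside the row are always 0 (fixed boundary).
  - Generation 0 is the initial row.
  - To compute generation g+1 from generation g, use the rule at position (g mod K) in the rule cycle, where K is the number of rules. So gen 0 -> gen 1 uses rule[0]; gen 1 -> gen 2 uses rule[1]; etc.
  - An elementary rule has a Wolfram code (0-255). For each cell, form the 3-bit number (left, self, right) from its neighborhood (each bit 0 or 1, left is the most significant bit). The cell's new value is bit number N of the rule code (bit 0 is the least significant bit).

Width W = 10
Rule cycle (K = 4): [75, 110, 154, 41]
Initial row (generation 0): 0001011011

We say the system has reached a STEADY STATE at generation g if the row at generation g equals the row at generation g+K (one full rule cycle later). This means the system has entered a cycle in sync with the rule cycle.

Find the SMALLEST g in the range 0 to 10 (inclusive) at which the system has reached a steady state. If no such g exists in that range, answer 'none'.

Answer: none

Derivation:
Gen 0: 0001011011
Gen 1 (rule 75): 1110011011
Gen 2 (rule 110): 1010111111
Gen 3 (rule 154): 0000111110
Gen 4 (rule 41): 1110100000
Gen 5 (rule 75): 1010001111
Gen 6 (rule 110): 1110011001
Gen 7 (rule 154): 1101110110
Gen 8 (rule 41): 1011001100
Gen 9 (rule 75): 0011011101
Gen 10 (rule 110): 0111110111
Gen 11 (rule 154): 1111100110
Gen 12 (rule 41): 1000000100
Gen 13 (rule 75): 0011111001
Gen 14 (rule 110): 0110001011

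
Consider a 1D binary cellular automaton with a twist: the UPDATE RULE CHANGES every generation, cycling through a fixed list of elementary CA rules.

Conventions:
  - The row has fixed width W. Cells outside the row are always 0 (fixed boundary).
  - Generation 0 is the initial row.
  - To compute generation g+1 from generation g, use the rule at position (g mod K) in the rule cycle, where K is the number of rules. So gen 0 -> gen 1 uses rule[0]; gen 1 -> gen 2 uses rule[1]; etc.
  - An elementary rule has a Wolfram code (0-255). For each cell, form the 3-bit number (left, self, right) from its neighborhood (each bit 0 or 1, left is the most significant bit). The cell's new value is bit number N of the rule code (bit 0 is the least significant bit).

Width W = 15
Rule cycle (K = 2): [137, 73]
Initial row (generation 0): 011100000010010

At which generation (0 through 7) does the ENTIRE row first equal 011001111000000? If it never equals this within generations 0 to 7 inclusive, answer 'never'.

Gen 0: 011100000010010
Gen 1 (rule 137): 011001111000000
Gen 2 (rule 73): 011001001011111
Gen 3 (rule 137): 010000000011110
Gen 4 (rule 73): 000111111010010
Gen 5 (rule 137): 110111110000000
Gen 6 (rule 73): 110100010111111
Gen 7 (rule 137): 100001000111110

Answer: 1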